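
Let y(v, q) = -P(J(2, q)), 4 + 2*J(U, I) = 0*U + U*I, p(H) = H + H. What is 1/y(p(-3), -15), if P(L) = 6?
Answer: -⅙ ≈ -0.16667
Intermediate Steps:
p(H) = 2*H
J(U, I) = -2 + I*U/2 (J(U, I) = -2 + (0*U + U*I)/2 = -2 + (0 + I*U)/2 = -2 + (I*U)/2 = -2 + I*U/2)
y(v, q) = -6 (y(v, q) = -1*6 = -6)
1/y(p(-3), -15) = 1/(-6) = -⅙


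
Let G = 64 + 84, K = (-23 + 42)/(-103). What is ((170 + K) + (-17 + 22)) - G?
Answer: 2762/103 ≈ 26.816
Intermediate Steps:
K = -19/103 (K = 19*(-1/103) = -19/103 ≈ -0.18447)
G = 148
((170 + K) + (-17 + 22)) - G = ((170 - 19/103) + (-17 + 22)) - 1*148 = (17491/103 + 5) - 148 = 18006/103 - 148 = 2762/103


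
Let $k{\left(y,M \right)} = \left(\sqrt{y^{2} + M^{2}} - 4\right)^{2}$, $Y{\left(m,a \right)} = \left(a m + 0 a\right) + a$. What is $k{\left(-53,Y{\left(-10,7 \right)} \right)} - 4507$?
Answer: $2287 - 8 \sqrt{6778} \approx 1628.4$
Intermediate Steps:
$Y{\left(m,a \right)} = a + a m$ ($Y{\left(m,a \right)} = \left(a m + 0\right) + a = a m + a = a + a m$)
$k{\left(y,M \right)} = \left(-4 + \sqrt{M^{2} + y^{2}}\right)^{2}$ ($k{\left(y,M \right)} = \left(\sqrt{M^{2} + y^{2}} - 4\right)^{2} = \left(-4 + \sqrt{M^{2} + y^{2}}\right)^{2}$)
$k{\left(-53,Y{\left(-10,7 \right)} \right)} - 4507 = \left(-4 + \sqrt{\left(7 \left(1 - 10\right)\right)^{2} + \left(-53\right)^{2}}\right)^{2} - 4507 = \left(-4 + \sqrt{\left(7 \left(-9\right)\right)^{2} + 2809}\right)^{2} - 4507 = \left(-4 + \sqrt{\left(-63\right)^{2} + 2809}\right)^{2} - 4507 = \left(-4 + \sqrt{3969 + 2809}\right)^{2} - 4507 = \left(-4 + \sqrt{6778}\right)^{2} - 4507 = -4507 + \left(-4 + \sqrt{6778}\right)^{2}$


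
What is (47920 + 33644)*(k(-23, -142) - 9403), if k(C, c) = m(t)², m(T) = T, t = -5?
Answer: -764907192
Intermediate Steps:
k(C, c) = 25 (k(C, c) = (-5)² = 25)
(47920 + 33644)*(k(-23, -142) - 9403) = (47920 + 33644)*(25 - 9403) = 81564*(-9378) = -764907192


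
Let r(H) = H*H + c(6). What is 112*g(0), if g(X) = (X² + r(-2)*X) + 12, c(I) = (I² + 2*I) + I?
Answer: 1344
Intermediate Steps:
c(I) = I² + 3*I
r(H) = 54 + H² (r(H) = H*H + 6*(3 + 6) = H² + 6*9 = H² + 54 = 54 + H²)
g(X) = 12 + X² + 58*X (g(X) = (X² + (54 + (-2)²)*X) + 12 = (X² + (54 + 4)*X) + 12 = (X² + 58*X) + 12 = 12 + X² + 58*X)
112*g(0) = 112*(12 + 0² + 58*0) = 112*(12 + 0 + 0) = 112*12 = 1344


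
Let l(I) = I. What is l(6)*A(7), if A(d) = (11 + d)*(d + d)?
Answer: 1512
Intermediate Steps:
A(d) = 2*d*(11 + d) (A(d) = (11 + d)*(2*d) = 2*d*(11 + d))
l(6)*A(7) = 6*(2*7*(11 + 7)) = 6*(2*7*18) = 6*252 = 1512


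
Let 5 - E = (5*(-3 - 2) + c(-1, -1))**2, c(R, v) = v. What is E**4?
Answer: 202716958081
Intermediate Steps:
E = -671 (E = 5 - (5*(-3 - 2) - 1)**2 = 5 - (5*(-5) - 1)**2 = 5 - (-25 - 1)**2 = 5 - 1*(-26)**2 = 5 - 1*676 = 5 - 676 = -671)
E**4 = (-671)**4 = 202716958081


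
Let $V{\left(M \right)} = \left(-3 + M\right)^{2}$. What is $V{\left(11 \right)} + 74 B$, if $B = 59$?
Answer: $4430$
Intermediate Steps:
$V{\left(11 \right)} + 74 B = \left(-3 + 11\right)^{2} + 74 \cdot 59 = 8^{2} + 4366 = 64 + 4366 = 4430$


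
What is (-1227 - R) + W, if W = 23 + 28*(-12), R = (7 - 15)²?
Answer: -1604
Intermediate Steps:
R = 64 (R = (-8)² = 64)
W = -313 (W = 23 - 336 = -313)
(-1227 - R) + W = (-1227 - 1*64) - 313 = (-1227 - 64) - 313 = -1291 - 313 = -1604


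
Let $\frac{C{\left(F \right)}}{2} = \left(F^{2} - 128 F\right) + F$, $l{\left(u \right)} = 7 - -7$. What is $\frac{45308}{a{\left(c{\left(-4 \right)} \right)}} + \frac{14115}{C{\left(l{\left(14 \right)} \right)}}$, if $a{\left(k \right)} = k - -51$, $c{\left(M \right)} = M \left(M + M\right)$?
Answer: $\frac{142182967}{262612} \approx 541.42$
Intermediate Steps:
$l{\left(u \right)} = 14$ ($l{\left(u \right)} = 7 + 7 = 14$)
$C{\left(F \right)} = - 254 F + 2 F^{2}$ ($C{\left(F \right)} = 2 \left(\left(F^{2} - 128 F\right) + F\right) = 2 \left(F^{2} - 127 F\right) = - 254 F + 2 F^{2}$)
$c{\left(M \right)} = 2 M^{2}$ ($c{\left(M \right)} = M 2 M = 2 M^{2}$)
$a{\left(k \right)} = 51 + k$ ($a{\left(k \right)} = k + 51 = 51 + k$)
$\frac{45308}{a{\left(c{\left(-4 \right)} \right)}} + \frac{14115}{C{\left(l{\left(14 \right)} \right)}} = \frac{45308}{51 + 2 \left(-4\right)^{2}} + \frac{14115}{2 \cdot 14 \left(-127 + 14\right)} = \frac{45308}{51 + 2 \cdot 16} + \frac{14115}{2 \cdot 14 \left(-113\right)} = \frac{45308}{51 + 32} + \frac{14115}{-3164} = \frac{45308}{83} + 14115 \left(- \frac{1}{3164}\right) = 45308 \cdot \frac{1}{83} - \frac{14115}{3164} = \frac{45308}{83} - \frac{14115}{3164} = \frac{142182967}{262612}$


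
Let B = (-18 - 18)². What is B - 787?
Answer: 509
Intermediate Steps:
B = 1296 (B = (-36)² = 1296)
B - 787 = 1296 - 787 = 509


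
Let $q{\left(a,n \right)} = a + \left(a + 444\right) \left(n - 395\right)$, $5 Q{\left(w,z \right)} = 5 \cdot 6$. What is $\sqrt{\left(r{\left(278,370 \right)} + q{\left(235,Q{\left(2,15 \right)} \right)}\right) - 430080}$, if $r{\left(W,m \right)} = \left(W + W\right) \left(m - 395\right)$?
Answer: $2 i \sqrt{176969} \approx 841.35 i$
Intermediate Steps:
$Q{\left(w,z \right)} = 6$ ($Q{\left(w,z \right)} = \frac{5 \cdot 6}{5} = \frac{1}{5} \cdot 30 = 6$)
$r{\left(W,m \right)} = 2 W \left(-395 + m\right)$
$q{\left(a,n \right)} = a + \left(-395 + n\right) \left(444 + a\right)$ ($q{\left(a,n \right)} = a + \left(444 + a\right) \left(-395 + n\right) = a + \left(-395 + n\right) \left(444 + a\right)$)
$\sqrt{\left(r{\left(278,370 \right)} + q{\left(235,Q{\left(2,15 \right)} \right)}\right) - 430080} = \sqrt{\left(2 \cdot 278 \left(-395 + 370\right) + \left(-175380 - 92590 + 444 \cdot 6 + 235 \cdot 6\right)\right) - 430080} = \sqrt{\left(2 \cdot 278 \left(-25\right) + \left(-175380 - 92590 + 2664 + 1410\right)\right) - 430080} = \sqrt{\left(-13900 - 263896\right) - 430080} = \sqrt{-277796 - 430080} = \sqrt{-707876} = 2 i \sqrt{176969}$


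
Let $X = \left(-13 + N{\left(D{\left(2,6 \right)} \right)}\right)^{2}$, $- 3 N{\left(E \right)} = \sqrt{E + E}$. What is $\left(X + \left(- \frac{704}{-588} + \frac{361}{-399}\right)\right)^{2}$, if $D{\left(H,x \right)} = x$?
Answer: $\frac{648583636}{21609} + \frac{2608528 \sqrt{3}}{441} \approx 40260.0$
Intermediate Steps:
$N{\left(E \right)} = - \frac{\sqrt{2} \sqrt{E}}{3}$ ($N{\left(E \right)} = - \frac{\sqrt{E + E}}{3} = - \frac{\sqrt{2 E}}{3} = - \frac{\sqrt{2} \sqrt{E}}{3}$)
$X = \left(-13 - \frac{2 \sqrt{3}}{3}\right)^{2}$ ($X = \left(-13 - \frac{\sqrt{2} \sqrt{6}}{3}\right)^{2} = \left(-13 - \frac{2 \sqrt{3}}{3}\right)^{2} \approx 200.36$)
$\left(X + \left(- \frac{704}{-588} + \frac{361}{-399}\right)\right)^{2} = \left(\left(\frac{511}{3} + \frac{52 \sqrt{3}}{3}\right) + \left(- \frac{704}{-588} + \frac{361}{-399}\right)\right)^{2} = \left(\left(\frac{511}{3} + \frac{52 \sqrt{3}}{3}\right) + \left(\left(-704\right) \left(- \frac{1}{588}\right) + 361 \left(- \frac{1}{399}\right)\right)\right)^{2} = \left(\left(\frac{511}{3} + \frac{52 \sqrt{3}}{3}\right) + \left(\frac{176}{147} - \frac{19}{21}\right)\right)^{2} = \left(\left(\frac{511}{3} + \frac{52 \sqrt{3}}{3}\right) + \frac{43}{147}\right)^{2} = \left(\frac{25082}{147} + \frac{52 \sqrt{3}}{3}\right)^{2}$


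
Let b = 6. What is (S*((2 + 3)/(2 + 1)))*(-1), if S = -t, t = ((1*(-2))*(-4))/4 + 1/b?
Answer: 65/18 ≈ 3.6111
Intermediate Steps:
t = 13/6 (t = ((1*(-2))*(-4))/4 + 1/6 = -2*(-4)*(1/4) + 1*(1/6) = 8*(1/4) + 1/6 = 2 + 1/6 = 13/6 ≈ 2.1667)
S = -13/6 (S = -1*13/6 = -13/6 ≈ -2.1667)
(S*((2 + 3)/(2 + 1)))*(-1) = -13*(2 + 3)/(6*(2 + 1))*(-1) = -65/(6*3)*(-1) = -13/6*5/3*(-1) = -65/18*(-1) = 65/18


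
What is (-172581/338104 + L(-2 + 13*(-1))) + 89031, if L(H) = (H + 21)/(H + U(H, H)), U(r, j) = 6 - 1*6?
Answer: 150507147007/1690520 ≈ 89030.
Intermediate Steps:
U(r, j) = 0 (U(r, j) = 6 - 6 = 0)
L(H) = (21 + H)/H (L(H) = (H + 21)/(H + 0) = (21 + H)/H)
(-172581/338104 + L(-2 + 13*(-1))) + 89031 = (-172581/338104 + (21 + (-2 + 13*(-1)))/(-2 + 13*(-1))) + 89031 = (-172581*1/338104 + (21 + (-2 - 13))/(-2 - 13)) + 89031 = (-172581/338104 + (21 - 15)/(-15)) + 89031 = (-172581/338104 - 1/15*6) + 89031 = (-172581/338104 - ⅖) + 89031 = -1539113/1690520 + 89031 = 150507147007/1690520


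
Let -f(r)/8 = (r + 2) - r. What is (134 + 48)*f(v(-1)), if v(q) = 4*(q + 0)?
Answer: -2912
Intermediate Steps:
v(q) = 4*q
f(r) = -16 (f(r) = -8*((r + 2) - r) = -8*((2 + r) - r) = -8*2 = -16)
(134 + 48)*f(v(-1)) = (134 + 48)*(-16) = 182*(-16) = -2912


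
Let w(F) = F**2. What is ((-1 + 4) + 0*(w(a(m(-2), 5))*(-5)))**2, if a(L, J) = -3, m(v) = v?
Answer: 9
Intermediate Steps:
((-1 + 4) + 0*(w(a(m(-2), 5))*(-5)))**2 = ((-1 + 4) + 0*((-3)**2*(-5)))**2 = (3 + 0*(9*(-5)))**2 = (3 + 0*(-45))**2 = (3 + 0)**2 = 3**2 = 9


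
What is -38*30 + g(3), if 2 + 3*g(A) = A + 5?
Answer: -1138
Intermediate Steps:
g(A) = 1 + A/3 (g(A) = -⅔ + (A + 5)/3 = -⅔ + (5 + A)/3 = -⅔ + (5/3 + A/3) = 1 + A/3)
-38*30 + g(3) = -38*30 + (1 + (⅓)*3) = -1140 + (1 + 1) = -1140 + 2 = -1138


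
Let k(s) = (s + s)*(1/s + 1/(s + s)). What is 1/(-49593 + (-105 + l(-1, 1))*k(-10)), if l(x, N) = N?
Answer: -1/49905 ≈ -2.0038e-5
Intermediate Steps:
k(s) = 3 (k(s) = (2*s)*(1/s + 1/(2*s)) = (2*s)*(3/(2*s)) = 3)
1/(-49593 + (-105 + l(-1, 1))*k(-10)) = 1/(-49593 + (-105 + 1)*3) = 1/(-49593 - 104*3) = 1/(-49593 - 312) = 1/(-49905) = -1/49905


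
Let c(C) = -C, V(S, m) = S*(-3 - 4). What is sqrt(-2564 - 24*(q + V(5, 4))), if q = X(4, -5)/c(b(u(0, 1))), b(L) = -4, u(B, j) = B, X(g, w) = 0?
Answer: 2*I*sqrt(431) ≈ 41.521*I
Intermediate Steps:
V(S, m) = -7*S (V(S, m) = S*(-7) = -7*S)
q = 0 (q = 0/((-1*(-4))) = 0/4 = 0*(1/4) = 0)
sqrt(-2564 - 24*(q + V(5, 4))) = sqrt(-2564 - 24*(0 - 7*5)) = sqrt(-2564 - 24*(0 - 35)) = sqrt(-2564 - 24*(-35)) = sqrt(-2564 + 840) = sqrt(-1724) = 2*I*sqrt(431)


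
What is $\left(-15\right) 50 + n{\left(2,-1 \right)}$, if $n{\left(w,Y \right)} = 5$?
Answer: $-745$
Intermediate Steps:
$\left(-15\right) 50 + n{\left(2,-1 \right)} = \left(-15\right) 50 + 5 = -750 + 5 = -745$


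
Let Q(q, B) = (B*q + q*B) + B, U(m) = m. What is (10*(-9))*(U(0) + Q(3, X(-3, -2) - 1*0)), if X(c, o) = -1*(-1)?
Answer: -630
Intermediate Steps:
X(c, o) = 1
Q(q, B) = B + 2*B*q (Q(q, B) = (B*q + B*q) + B = 2*B*q + B = B + 2*B*q)
(10*(-9))*(U(0) + Q(3, X(-3, -2) - 1*0)) = (10*(-9))*(0 + (1 - 1*0)*(1 + 2*3)) = -90*(0 + (1 + 0)*(1 + 6)) = -90*(0 + 1*7) = -90*(0 + 7) = -90*7 = -630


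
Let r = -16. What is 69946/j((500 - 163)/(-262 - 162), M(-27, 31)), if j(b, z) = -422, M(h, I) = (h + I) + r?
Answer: -34973/211 ≈ -165.75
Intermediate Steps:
M(h, I) = -16 + I + h (M(h, I) = (h + I) - 16 = (I + h) - 16 = -16 + I + h)
69946/j((500 - 163)/(-262 - 162), M(-27, 31)) = 69946/(-422) = 69946*(-1/422) = -34973/211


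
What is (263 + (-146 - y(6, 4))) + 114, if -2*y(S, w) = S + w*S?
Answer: 246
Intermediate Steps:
y(S, w) = -S/2 - S*w/2 (y(S, w) = -(S + w*S)/2 = -(S + S*w)/2 = -S/2 - S*w/2)
(263 + (-146 - y(6, 4))) + 114 = (263 + (-146 - (-1)*6*(1 + 4)/2)) + 114 = (263 + (-146 - (-1)*6*5/2)) + 114 = (263 + (-146 - 1*(-15))) + 114 = (263 + (-146 + 15)) + 114 = (263 - 131) + 114 = 132 + 114 = 246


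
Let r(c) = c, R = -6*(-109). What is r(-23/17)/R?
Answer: -23/11118 ≈ -0.0020687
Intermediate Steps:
R = 654
r(-23/17)/R = -23/17/654 = -23*1/17*(1/654) = -23/17*1/654 = -23/11118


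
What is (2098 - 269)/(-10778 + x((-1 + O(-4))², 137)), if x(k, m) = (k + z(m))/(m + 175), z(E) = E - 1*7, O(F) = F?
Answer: -570648/3362581 ≈ -0.16971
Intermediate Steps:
z(E) = -7 + E (z(E) = E - 7 = -7 + E)
x(k, m) = (-7 + k + m)/(175 + m) (x(k, m) = (k + (-7 + m))/(m + 175) = (-7 + k + m)/(175 + m))
(2098 - 269)/(-10778 + x((-1 + O(-4))², 137)) = (2098 - 269)/(-10778 + (-7 + (-1 - 4)² + 137)/(175 + 137)) = 1829/(-10778 + (-7 + (-5)² + 137)/312) = 1829/(-10778 + (-7 + 25 + 137)/312) = 1829/(-10778 + (1/312)*155) = 1829/(-10778 + 155/312) = 1829/(-3362581/312) = 1829*(-312/3362581) = -570648/3362581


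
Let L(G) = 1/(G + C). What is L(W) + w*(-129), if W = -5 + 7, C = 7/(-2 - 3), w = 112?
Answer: -43339/3 ≈ -14446.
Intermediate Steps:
C = -7/5 (C = 7/(-5) = 7*(-⅕) = -7/5 ≈ -1.4000)
W = 2
L(G) = 1/(-7/5 + G) (L(G) = 1/(G - 7/5) = 1/(-7/5 + G))
L(W) + w*(-129) = 5/(-7 + 5*2) + 112*(-129) = 5/(-7 + 10) - 14448 = 5/3 - 14448 = -43339/3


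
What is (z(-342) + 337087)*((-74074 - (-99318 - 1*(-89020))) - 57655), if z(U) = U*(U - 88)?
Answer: -58790454357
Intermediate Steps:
z(U) = U*(-88 + U)
(z(-342) + 337087)*((-74074 - (-99318 - 1*(-89020))) - 57655) = (-342*(-88 - 342) + 337087)*((-74074 - (-99318 - 1*(-89020))) - 57655) = (-342*(-430) + 337087)*((-74074 - (-99318 + 89020)) - 57655) = (147060 + 337087)*((-74074 - 1*(-10298)) - 57655) = 484147*((-74074 + 10298) - 57655) = 484147*(-63776 - 57655) = 484147*(-121431) = -58790454357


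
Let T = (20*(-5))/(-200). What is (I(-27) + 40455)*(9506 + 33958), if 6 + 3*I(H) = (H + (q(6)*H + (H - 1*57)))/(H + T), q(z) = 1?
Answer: 93191205864/53 ≈ 1.7583e+9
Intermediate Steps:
T = ½ (T = -100*(-1/200) = ½ ≈ 0.50000)
I(H) = -2 + (-57 + 3*H)/(3*(½ + H)) (I(H) = -2 + ((H + (1*H + (H - 1*57)))/(H + ½))/3 = -2 + ((H + (H + (H - 57)))/(½ + H))/3 = -2 + ((H + (H + (-57 + H)))/(½ + H))/3 = -2 + ((H + (-57 + 2*H))/(½ + H))/3 = -2 + ((-57 + 3*H)/(½ + H))/3 = -2 + (-57 + 3*H)/(3*(½ + H)))
(I(-27) + 40455)*(9506 + 33958) = (2*(-20 - 1*(-27))/(1 + 2*(-27)) + 40455)*(9506 + 33958) = (2*(-20 + 27)/(1 - 54) + 40455)*43464 = (2*7/(-53) + 40455)*43464 = (2*(-1/53)*7 + 40455)*43464 = (-14/53 + 40455)*43464 = (2144101/53)*43464 = 93191205864/53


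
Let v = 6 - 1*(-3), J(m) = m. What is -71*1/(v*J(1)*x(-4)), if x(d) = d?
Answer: 71/36 ≈ 1.9722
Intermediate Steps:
v = 9 (v = 6 + 3 = 9)
-71*1/(v*J(1)*x(-4)) = -71/(-4*1*9) = -71/((-4*9)) = -71/(-36) = -71*(-1/36) = 71/36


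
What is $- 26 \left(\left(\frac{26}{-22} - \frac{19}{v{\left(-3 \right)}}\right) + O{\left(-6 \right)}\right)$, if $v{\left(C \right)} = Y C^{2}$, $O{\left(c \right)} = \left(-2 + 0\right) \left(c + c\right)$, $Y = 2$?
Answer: $- \frac{56017}{99} \approx -565.83$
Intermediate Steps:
$O{\left(c \right)} = - 4 c$ ($O{\left(c \right)} = - 2 \cdot 2 c = - 4 c$)
$v{\left(C \right)} = 2 C^{2}$
$- 26 \left(\left(\frac{26}{-22} - \frac{19}{v{\left(-3 \right)}}\right) + O{\left(-6 \right)}\right) = - 26 \left(\left(\frac{26}{-22} - \frac{19}{2 \left(-3\right)^{2}}\right) - -24\right) = - 26 \left(\left(26 \left(- \frac{1}{22}\right) - \frac{19}{2 \cdot 9}\right) + 24\right) = - 26 \left(\left(- \frac{13}{11} - \frac{19}{18}\right) + 24\right) = - 26 \left(- \frac{443}{198} + 24\right) = \left(-26\right) \frac{4309}{198} = - \frac{56017}{99}$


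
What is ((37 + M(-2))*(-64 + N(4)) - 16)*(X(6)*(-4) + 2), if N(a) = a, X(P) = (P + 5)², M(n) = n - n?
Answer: 1077752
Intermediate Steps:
M(n) = 0
X(P) = (5 + P)²
((37 + M(-2))*(-64 + N(4)) - 16)*(X(6)*(-4) + 2) = ((37 + 0)*(-64 + 4) - 16)*((5 + 6)²*(-4) + 2) = (37*(-60) - 16)*(11²*(-4) + 2) = (-2220 - 16)*(121*(-4) + 2) = -2236*(-484 + 2) = -2236*(-482) = 1077752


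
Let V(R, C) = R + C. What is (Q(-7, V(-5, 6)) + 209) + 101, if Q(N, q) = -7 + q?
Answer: 304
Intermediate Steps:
V(R, C) = C + R
(Q(-7, V(-5, 6)) + 209) + 101 = ((-7 + (6 - 5)) + 209) + 101 = ((-7 + 1) + 209) + 101 = (-6 + 209) + 101 = 203 + 101 = 304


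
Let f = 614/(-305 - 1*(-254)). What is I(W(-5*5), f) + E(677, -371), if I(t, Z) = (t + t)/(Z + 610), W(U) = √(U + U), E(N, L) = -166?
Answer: -166 + 255*I*√2/15248 ≈ -166.0 + 0.023651*I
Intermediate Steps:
W(U) = √2*√U (W(U) = √(2*U) = √2*√U)
f = -614/51 (f = 614/(-305 + 254) = 614/(-51) = 614*(-1/51) = -614/51 ≈ -12.039)
I(t, Z) = 2*t/(610 + Z) (I(t, Z) = (2*t)/(610 + Z) = 2*t/(610 + Z))
I(W(-5*5), f) + E(677, -371) = 2*(√2*√(-5*5))/(610 - 614/51) - 166 = 2*(√2*√(-25))/(30496/51) - 166 = 2*(√2*(5*I))*(51/30496) - 166 = 2*(5*I*√2)*(51/30496) - 166 = 255*I*√2/15248 - 166 = -166 + 255*I*√2/15248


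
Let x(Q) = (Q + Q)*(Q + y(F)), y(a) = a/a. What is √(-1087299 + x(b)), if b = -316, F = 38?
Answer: 3*I*√98691 ≈ 942.45*I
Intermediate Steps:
y(a) = 1
x(Q) = 2*Q*(1 + Q) (x(Q) = (Q + Q)*(Q + 1) = (2*Q)*(1 + Q) = 2*Q*(1 + Q))
√(-1087299 + x(b)) = √(-1087299 + 2*(-316)*(1 - 316)) = √(-1087299 + 2*(-316)*(-315)) = √(-1087299 + 199080) = √(-888219) = 3*I*√98691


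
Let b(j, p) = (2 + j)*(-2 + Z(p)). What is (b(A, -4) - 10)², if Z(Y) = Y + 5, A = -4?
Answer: 64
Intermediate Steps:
Z(Y) = 5 + Y
b(j, p) = (2 + j)*(3 + p) (b(j, p) = (2 + j)*(-2 + (5 + p)) = (2 + j)*(3 + p))
(b(A, -4) - 10)² = ((6 + 2*(-4) + 3*(-4) - 4*(-4)) - 10)² = ((6 - 8 - 12 + 16) - 10)² = (2 - 10)² = (-8)² = 64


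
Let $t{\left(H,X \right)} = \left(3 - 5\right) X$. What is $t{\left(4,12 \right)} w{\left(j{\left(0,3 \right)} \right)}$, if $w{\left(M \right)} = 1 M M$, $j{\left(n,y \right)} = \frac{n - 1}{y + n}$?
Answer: $- \frac{8}{3} \approx -2.6667$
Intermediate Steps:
$j{\left(n,y \right)} = \frac{-1 + n}{n + y}$
$w{\left(M \right)} = M^{2}$ ($w{\left(M \right)} = M M = M^{2}$)
$t{\left(H,X \right)} = - 2 X$
$t{\left(4,12 \right)} w{\left(j{\left(0,3 \right)} \right)} = \left(-2\right) 12 \left(\frac{-1 + 0}{0 + 3}\right)^{2} = - 24 \left(\frac{1}{3} \left(-1\right)\right)^{2} = - 24 \left(- \frac{1}{3}\right)^{2} = \left(-24\right) \frac{1}{9} = - \frac{8}{3}$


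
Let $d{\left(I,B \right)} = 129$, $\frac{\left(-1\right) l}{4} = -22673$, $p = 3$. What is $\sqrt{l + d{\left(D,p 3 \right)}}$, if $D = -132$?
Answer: $\sqrt{90821} \approx 301.37$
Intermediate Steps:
$l = 90692$ ($l = \left(-4\right) \left(-22673\right) = 90692$)
$\sqrt{l + d{\left(D,p 3 \right)}} = \sqrt{90692 + 129} = \sqrt{90821}$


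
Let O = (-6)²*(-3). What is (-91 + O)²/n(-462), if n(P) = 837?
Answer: 39601/837 ≈ 47.313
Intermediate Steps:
O = -108 (O = 36*(-3) = -108)
(-91 + O)²/n(-462) = (-91 - 108)²/837 = (-199)²*(1/837) = 39601*(1/837) = 39601/837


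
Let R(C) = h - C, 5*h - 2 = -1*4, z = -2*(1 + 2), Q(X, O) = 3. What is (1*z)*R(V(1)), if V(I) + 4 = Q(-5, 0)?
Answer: -18/5 ≈ -3.6000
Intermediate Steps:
z = -6 (z = -2*3 = -6)
V(I) = -1 (V(I) = -4 + 3 = -1)
h = -⅖ (h = ⅖ + (-1*4)/5 = ⅖ + (⅕)*(-4) = ⅖ - ⅘ = -⅖ ≈ -0.40000)
R(C) = -⅖ - C
(1*z)*R(V(1)) = (1*(-6))*(-⅖ - 1*(-1)) = -6*(-⅖ + 1) = -6*⅗ = -18/5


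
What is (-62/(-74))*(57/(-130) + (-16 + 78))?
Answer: 248093/4810 ≈ 51.579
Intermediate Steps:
(-62/(-74))*(57/(-130) + (-16 + 78)) = (-62*(-1)/74)*(57*(-1/130) + 62) = (-1*(-31/37))*(-57/130 + 62) = (31/37)*(8003/130) = 248093/4810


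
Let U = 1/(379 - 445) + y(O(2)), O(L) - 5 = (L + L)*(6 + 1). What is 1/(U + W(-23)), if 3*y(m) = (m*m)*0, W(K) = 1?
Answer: 66/65 ≈ 1.0154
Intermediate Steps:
O(L) = 5 + 14*L (O(L) = 5 + (L + L)*(6 + 1) = 5 + (2*L)*7 = 5 + 14*L)
y(m) = 0 (y(m) = ((m*m)*0)/3 = (m²*0)/3 = (⅓)*0 = 0)
U = -1/66 (U = 1/(379 - 445) + 0 = 1/(-66) + 0 = -1/66 + 0 = -1/66 ≈ -0.015152)
1/(U + W(-23)) = 1/(-1/66 + 1) = 1/(65/66) = 66/65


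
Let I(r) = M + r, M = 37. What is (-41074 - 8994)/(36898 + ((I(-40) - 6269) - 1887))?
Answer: -50068/28739 ≈ -1.7422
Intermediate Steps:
I(r) = 37 + r
(-41074 - 8994)/(36898 + ((I(-40) - 6269) - 1887)) = (-41074 - 8994)/(36898 + (((37 - 40) - 6269) - 1887)) = -50068/(36898 + ((-3 - 6269) - 1887)) = -50068/(36898 + (-6272 - 1887)) = -50068/(36898 - 8159) = -50068/28739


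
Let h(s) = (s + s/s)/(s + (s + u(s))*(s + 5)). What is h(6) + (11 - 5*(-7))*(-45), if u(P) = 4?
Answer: -240113/116 ≈ -2069.9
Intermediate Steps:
h(s) = (1 + s)/(s + (4 + s)*(5 + s)) (h(s) = (s + s/s)/(s + (s + 4)*(s + 5)) = (s + 1)/(s + (4 + s)*(5 + s)) = (1 + s)/(s + (4 + s)*(5 + s)))
h(6) + (11 - 5*(-7))*(-45) = (1 + 6)/(20 + 6**2 + 10*6) + (11 - 5*(-7))*(-45) = 7/(20 + 36 + 60) + (11 + 35)*(-45) = 7/116 + 46*(-45) = (1/116)*7 - 2070 = 7/116 - 2070 = -240113/116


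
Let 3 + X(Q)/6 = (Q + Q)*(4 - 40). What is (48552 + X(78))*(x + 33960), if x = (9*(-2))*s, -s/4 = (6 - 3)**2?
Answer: 513513504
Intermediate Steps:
s = -36 (s = -4*(6 - 3)**2 = -4*3**2 = -4*9 = -36)
X(Q) = -18 - 432*Q (X(Q) = -18 + 6*((Q + Q)*(4 - 40)) = -18 + 6*((2*Q)*(-36)) = -18 + 6*(-72*Q) = -18 - 432*Q)
x = 648 (x = (9*(-2))*(-36) = -18*(-36) = 648)
(48552 + X(78))*(x + 33960) = (48552 + (-18 - 432*78))*(648 + 33960) = (48552 + (-18 - 33696))*34608 = (48552 - 33714)*34608 = 14838*34608 = 513513504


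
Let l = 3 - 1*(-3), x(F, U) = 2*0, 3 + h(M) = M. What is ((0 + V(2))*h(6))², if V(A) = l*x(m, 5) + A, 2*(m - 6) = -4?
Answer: 36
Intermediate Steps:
m = 4 (m = 6 + (½)*(-4) = 6 - 2 = 4)
h(M) = -3 + M
x(F, U) = 0
l = 6 (l = 3 + 3 = 6)
V(A) = A (V(A) = 6*0 + A = 0 + A = A)
((0 + V(2))*h(6))² = ((0 + 2)*(-3 + 6))² = (2*3)² = 6² = 36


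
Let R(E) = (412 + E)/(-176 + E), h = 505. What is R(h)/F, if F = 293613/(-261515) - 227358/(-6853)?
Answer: 234773260645/2699933681607 ≈ 0.086955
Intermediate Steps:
R(E) = (412 + E)/(-176 + E)
F = 57445397481/1792162295 (F = 293613*(-1/261515) - 227358*(-1/6853) = -293613/261515 + 227358/6853 = 57445397481/1792162295 ≈ 32.054)
R(h)/F = ((412 + 505)/(-176 + 505))/(57445397481/1792162295) = (917/329)*(1792162295/57445397481) = ((1/329)*917)*(1792162295/57445397481) = (131/47)*(1792162295/57445397481) = 234773260645/2699933681607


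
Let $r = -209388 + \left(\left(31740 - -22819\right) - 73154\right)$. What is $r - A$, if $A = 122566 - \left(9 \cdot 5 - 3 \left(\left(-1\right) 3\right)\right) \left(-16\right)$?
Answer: $-351413$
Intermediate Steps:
$r = -227983$ ($r = -209388 + \left(\left(31740 + 22819\right) - 73154\right) = -209388 + \left(54559 - 73154\right) = -209388 - 18595 = -227983$)
$A = 123430$ ($A = 122566 - \left(45 - -9\right) \left(-16\right) = 122566 - \left(45 + 9\right) \left(-16\right) = 122566 - 54 \left(-16\right) = 122566 - -864 = 122566 + 864 = 123430$)
$r - A = -227983 - 123430 = -351413$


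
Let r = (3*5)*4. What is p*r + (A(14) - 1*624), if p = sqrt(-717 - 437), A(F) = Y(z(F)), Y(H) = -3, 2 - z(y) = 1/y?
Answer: -627 + 60*I*sqrt(1154) ≈ -627.0 + 2038.2*I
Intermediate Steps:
z(y) = 2 - 1/y
A(F) = -3
p = I*sqrt(1154) (p = sqrt(-1154) = I*sqrt(1154) ≈ 33.971*I)
r = 60 (r = 15*4 = 60)
p*r + (A(14) - 1*624) = (I*sqrt(1154))*60 + (-3 - 1*624) = 60*I*sqrt(1154) + (-3 - 624) = 60*I*sqrt(1154) - 627 = -627 + 60*I*sqrt(1154)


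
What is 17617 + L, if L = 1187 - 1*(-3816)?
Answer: 22620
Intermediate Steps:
L = 5003 (L = 1187 + 3816 = 5003)
17617 + L = 17617 + 5003 = 22620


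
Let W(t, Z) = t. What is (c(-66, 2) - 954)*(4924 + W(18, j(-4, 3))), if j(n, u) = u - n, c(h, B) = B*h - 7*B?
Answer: -5436200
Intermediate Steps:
c(h, B) = -7*B + B*h
(c(-66, 2) - 954)*(4924 + W(18, j(-4, 3))) = (2*(-7 - 66) - 954)*(4924 + 18) = (2*(-73) - 954)*4942 = (-146 - 954)*4942 = -1100*4942 = -5436200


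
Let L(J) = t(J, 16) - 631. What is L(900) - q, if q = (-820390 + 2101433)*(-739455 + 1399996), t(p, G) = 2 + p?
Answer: -846181423992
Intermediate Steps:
q = 846181424263 (q = 1281043*660541 = 846181424263)
L(J) = -629 + J (L(J) = (2 + J) - 631 = -629 + J)
L(900) - q = (-629 + 900) - 1*846181424263 = 271 - 846181424263 = -846181423992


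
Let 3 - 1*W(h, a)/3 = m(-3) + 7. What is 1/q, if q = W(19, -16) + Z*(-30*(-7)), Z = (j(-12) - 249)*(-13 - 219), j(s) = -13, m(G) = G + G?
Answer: 1/12764646 ≈ 7.8341e-8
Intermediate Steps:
m(G) = 2*G
W(h, a) = 6 (W(h, a) = 9 - 3*(2*(-3) + 7) = 9 - 3*(-6 + 7) = 9 - 3*1 = 9 - 3 = 6)
Z = 60784 (Z = (-13 - 249)*(-13 - 219) = -262*(-232) = 60784)
q = 12764646 (q = 6 + 60784*(-30*(-7)) = 6 + 60784*210 = 6 + 12764640 = 12764646)
1/q = 1/12764646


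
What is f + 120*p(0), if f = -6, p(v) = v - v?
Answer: -6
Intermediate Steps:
p(v) = 0
f + 120*p(0) = -6 + 120*0 = -6 + 0 = -6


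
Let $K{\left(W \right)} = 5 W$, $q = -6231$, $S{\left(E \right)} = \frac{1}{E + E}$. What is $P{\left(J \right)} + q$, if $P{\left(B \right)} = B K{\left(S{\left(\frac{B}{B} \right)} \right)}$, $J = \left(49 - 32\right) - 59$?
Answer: $-6336$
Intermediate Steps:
$J = -42$ ($J = \left(49 - 32\right) - 59 = 17 - 59 = -42$)
$S{\left(E \right)} = \frac{1}{2 E}$
$P{\left(B \right)} = \frac{5 B}{2}$ ($P{\left(B \right)} = B 5 \frac{1}{2 \frac{B}{B}} = B 5 \frac{1}{2 \cdot 1} = B 5 \cdot \frac{1}{2} \cdot 1 = B 5 \cdot \frac{1}{2} = B \frac{5}{2} = \frac{5 B}{2}$)
$P{\left(J \right)} + q = \frac{5}{2} \left(-42\right) - 6231 = -105 - 6231 = -6336$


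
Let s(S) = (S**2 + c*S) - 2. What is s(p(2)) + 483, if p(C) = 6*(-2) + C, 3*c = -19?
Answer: 1933/3 ≈ 644.33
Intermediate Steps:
c = -19/3 (c = (1/3)*(-19) = -19/3 ≈ -6.3333)
p(C) = -12 + C
s(S) = -2 + S**2 - 19*S/3 (s(S) = (S**2 - 19*S/3) - 2 = -2 + S**2 - 19*S/3)
s(p(2)) + 483 = (-2 + (-12 + 2)**2 - 19*(-12 + 2)/3) + 483 = (-2 + (-10)**2 - 19/3*(-10)) + 483 = (-2 + 100 + 190/3) + 483 = 484/3 + 483 = 1933/3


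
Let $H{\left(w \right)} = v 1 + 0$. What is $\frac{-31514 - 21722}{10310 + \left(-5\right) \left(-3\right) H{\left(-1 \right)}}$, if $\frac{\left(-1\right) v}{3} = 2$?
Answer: $- \frac{13309}{2555} \approx -5.209$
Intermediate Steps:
$v = -6$ ($v = \left(-3\right) 2 = -6$)
$H{\left(w \right)} = -6$ ($H{\left(w \right)} = \left(-6\right) 1 + 0 = -6 + 0 = -6$)
$\frac{-31514 - 21722}{10310 + \left(-5\right) \left(-3\right) H{\left(-1 \right)}} = \frac{-31514 - 21722}{10310 + \left(-5\right) \left(-3\right) \left(-6\right)} = - \frac{53236}{10310 + 15 \left(-6\right)} = - \frac{53236}{10310 - 90} = - \frac{53236}{10220} = \left(-53236\right) \frac{1}{10220} = - \frac{13309}{2555}$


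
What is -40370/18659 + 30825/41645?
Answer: -221208995/155410811 ≈ -1.4234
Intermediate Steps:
-40370/18659 + 30825/41645 = -40370*1/18659 + 30825*(1/41645) = -40370/18659 + 6165/8329 = -221208995/155410811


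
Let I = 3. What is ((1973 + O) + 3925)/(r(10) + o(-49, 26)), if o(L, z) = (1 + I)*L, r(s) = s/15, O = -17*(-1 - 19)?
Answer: -9357/293 ≈ -31.935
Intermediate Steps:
O = 340 (O = -17*(-20) = 340)
r(s) = s/15 (r(s) = s*(1/15) = s/15)
o(L, z) = 4*L (o(L, z) = (1 + 3)*L = 4*L)
((1973 + O) + 3925)/(r(10) + o(-49, 26)) = ((1973 + 340) + 3925)/((1/15)*10 + 4*(-49)) = (2313 + 3925)/(2/3 - 196) = 6238/(-586/3) = 6238*(-3/586) = -9357/293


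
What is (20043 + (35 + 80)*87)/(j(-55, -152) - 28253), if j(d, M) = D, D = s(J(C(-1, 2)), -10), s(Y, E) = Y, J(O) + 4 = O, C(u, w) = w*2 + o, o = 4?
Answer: -30048/28249 ≈ -1.0637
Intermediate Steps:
C(u, w) = 4 + 2*w (C(u, w) = w*2 + 4 = 2*w + 4 = 4 + 2*w)
J(O) = -4 + O
D = 4 (D = -4 + (4 + 2*2) = -4 + (4 + 4) = -4 + 8 = 4)
j(d, M) = 4
(20043 + (35 + 80)*87)/(j(-55, -152) - 28253) = (20043 + (35 + 80)*87)/(4 - 28253) = (20043 + 115*87)/(-28249) = (20043 + 10005)*(-1/28249) = 30048*(-1/28249) = -30048/28249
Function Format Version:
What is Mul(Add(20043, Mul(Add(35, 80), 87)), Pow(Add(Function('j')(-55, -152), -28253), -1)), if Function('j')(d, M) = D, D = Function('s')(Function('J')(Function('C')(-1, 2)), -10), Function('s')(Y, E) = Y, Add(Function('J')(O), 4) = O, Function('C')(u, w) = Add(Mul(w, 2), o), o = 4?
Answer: Rational(-30048, 28249) ≈ -1.0637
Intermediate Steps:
Function('C')(u, w) = Add(4, Mul(2, w)) (Function('C')(u, w) = Add(Mul(w, 2), 4) = Add(Mul(2, w), 4) = Add(4, Mul(2, w)))
Function('J')(O) = Add(-4, O)
D = 4 (D = Add(-4, Add(4, Mul(2, 2))) = Add(-4, Add(4, 4)) = Add(-4, 8) = 4)
Function('j')(d, M) = 4
Mul(Add(20043, Mul(Add(35, 80), 87)), Pow(Add(Function('j')(-55, -152), -28253), -1)) = Mul(Add(20043, Mul(Add(35, 80), 87)), Pow(Add(4, -28253), -1)) = Mul(Add(20043, Mul(115, 87)), Pow(-28249, -1)) = Mul(Add(20043, 10005), Rational(-1, 28249)) = Mul(30048, Rational(-1, 28249)) = Rational(-30048, 28249)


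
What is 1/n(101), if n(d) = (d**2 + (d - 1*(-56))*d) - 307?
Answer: 1/25751 ≈ 3.8833e-5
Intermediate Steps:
n(d) = -307 + d**2 + d*(56 + d) (n(d) = (d**2 + (d + 56)*d) - 307 = (d**2 + (56 + d)*d) - 307 = (d**2 + d*(56 + d)) - 307 = -307 + d**2 + d*(56 + d))
1/n(101) = 1/(-307 + 2*101**2 + 56*101) = 1/(-307 + 2*10201 + 5656) = 1/(-307 + 20402 + 5656) = 1/25751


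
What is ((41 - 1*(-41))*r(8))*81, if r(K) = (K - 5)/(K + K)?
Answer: 9963/8 ≈ 1245.4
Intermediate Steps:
r(K) = (-5 + K)/(2*K) (r(K) = (-5 + K)/((2*K)) = (-5 + K)*(1/(2*K)) = (-5 + K)/(2*K))
((41 - 1*(-41))*r(8))*81 = ((41 - 1*(-41))*((1/2)*(-5 + 8)/8))*81 = ((41 + 41)*((1/2)*(1/8)*3))*81 = (82*(3/16))*81 = (123/8)*81 = 9963/8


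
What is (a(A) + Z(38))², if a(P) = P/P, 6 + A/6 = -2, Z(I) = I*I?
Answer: 2088025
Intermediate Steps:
Z(I) = I²
A = -48 (A = -36 + 6*(-2) = -36 - 12 = -48)
a(P) = 1
(a(A) + Z(38))² = (1 + 38²)² = (1 + 1444)² = 1445² = 2088025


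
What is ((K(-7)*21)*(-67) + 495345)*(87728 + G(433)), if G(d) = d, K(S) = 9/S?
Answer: 43829593794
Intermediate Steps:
((K(-7)*21)*(-67) + 495345)*(87728 + G(433)) = (((9/(-7))*21)*(-67) + 495345)*(87728 + 433) = (((9*(-1/7))*21)*(-67) + 495345)*88161 = (-9/7*21*(-67) + 495345)*88161 = (-27*(-67) + 495345)*88161 = (1809 + 495345)*88161 = 497154*88161 = 43829593794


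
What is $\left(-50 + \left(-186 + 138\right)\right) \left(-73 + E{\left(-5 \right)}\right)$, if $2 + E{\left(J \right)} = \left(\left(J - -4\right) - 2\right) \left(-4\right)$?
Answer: $6174$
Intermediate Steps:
$E{\left(J \right)} = -10 - 4 J$ ($E{\left(J \right)} = -2 + \left(\left(J - -4\right) - 2\right) \left(-4\right) = -2 + \left(\left(J + 4\right) - 2\right) \left(-4\right) = -2 + \left(\left(4 + J\right) - 2\right) \left(-4\right) = -2 + \left(2 + J\right) \left(-4\right) = -2 - \left(8 + 4 J\right) = -10 - 4 J$)
$\left(-50 + \left(-186 + 138\right)\right) \left(-73 + E{\left(-5 \right)}\right) = \left(-50 + \left(-186 + 138\right)\right) \left(-73 - -10\right) = \left(-50 - 48\right) \left(-73 + \left(-10 + 20\right)\right) = - 98 \left(-73 + 10\right) = \left(-98\right) \left(-63\right) = 6174$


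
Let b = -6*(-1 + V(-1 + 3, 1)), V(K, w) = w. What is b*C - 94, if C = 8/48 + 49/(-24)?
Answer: -94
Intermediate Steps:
b = 0 (b = -6*(-1 + 1) = -6*0 = 0)
C = -15/8 (C = 8*(1/48) + 49*(-1/24) = ⅙ - 49/24 = -15/8 ≈ -1.8750)
b*C - 94 = 0*(-15/8) - 94 = 0 - 94 = -94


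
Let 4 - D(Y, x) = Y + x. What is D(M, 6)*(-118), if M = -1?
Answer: 118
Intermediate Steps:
D(Y, x) = 4 - Y - x (D(Y, x) = 4 - (Y + x) = 4 + (-Y - x) = 4 - Y - x)
D(M, 6)*(-118) = (4 - 1*(-1) - 1*6)*(-118) = (4 + 1 - 6)*(-118) = -1*(-118) = 118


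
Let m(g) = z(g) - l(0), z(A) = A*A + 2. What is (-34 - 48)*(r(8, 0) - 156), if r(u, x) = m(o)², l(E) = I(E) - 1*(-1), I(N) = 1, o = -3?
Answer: 6150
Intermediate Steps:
z(A) = 2 + A² (z(A) = A² + 2 = 2 + A²)
l(E) = 2 (l(E) = 1 - 1*(-1) = 1 + 1 = 2)
m(g) = g² (m(g) = (2 + g²) - 1*2 = (2 + g²) - 2 = g²)
r(u, x) = 81 (r(u, x) = ((-3)²)² = 9² = 81)
(-34 - 48)*(r(8, 0) - 156) = (-34 - 48)*(81 - 156) = -82*(-75) = 6150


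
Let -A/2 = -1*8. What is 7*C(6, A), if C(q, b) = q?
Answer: 42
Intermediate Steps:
A = 16 (A = -(-2)*8 = -2*(-8) = 16)
7*C(6, A) = 7*6 = 42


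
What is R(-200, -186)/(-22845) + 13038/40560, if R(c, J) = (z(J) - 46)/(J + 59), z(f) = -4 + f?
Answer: 1260592427/3922577880 ≈ 0.32137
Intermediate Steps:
R(c, J) = (-50 + J)/(59 + J) (R(c, J) = ((-4 + J) - 46)/(J + 59) = (-50 + J)/(59 + J))
R(-200, -186)/(-22845) + 13038/40560 = ((-50 - 186)/(59 - 186))/(-22845) + 13038/40560 = (-236/(-127))*(-1/22845) + 13038*(1/40560) = -1/127*(-236)*(-1/22845) + 2173/6760 = (236/127)*(-1/22845) + 2173/6760 = -236/2901315 + 2173/6760 = 1260592427/3922577880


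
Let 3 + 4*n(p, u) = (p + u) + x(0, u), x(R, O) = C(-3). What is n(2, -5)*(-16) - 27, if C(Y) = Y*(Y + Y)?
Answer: -75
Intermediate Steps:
C(Y) = 2*Y² (C(Y) = Y*(2*Y) = 2*Y²)
x(R, O) = 18 (x(R, O) = 2*(-3)² = 2*9 = 18)
n(p, u) = 15/4 + p/4 + u/4 (n(p, u) = -¾ + ((p + u) + 18)/4 = -¾ + (18 + p + u)/4 = -¾ + (9/2 + p/4 + u/4) = 15/4 + p/4 + u/4)
n(2, -5)*(-16) - 27 = (15/4 + (¼)*2 + (¼)*(-5))*(-16) - 27 = (15/4 + ½ - 5/4)*(-16) - 27 = 3*(-16) - 27 = -48 - 27 = -75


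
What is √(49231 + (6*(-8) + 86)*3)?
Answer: √49345 ≈ 222.14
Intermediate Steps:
√(49231 + (6*(-8) + 86)*3) = √(49231 + (-48 + 86)*3) = √(49231 + 38*3) = √(49231 + 114) = √49345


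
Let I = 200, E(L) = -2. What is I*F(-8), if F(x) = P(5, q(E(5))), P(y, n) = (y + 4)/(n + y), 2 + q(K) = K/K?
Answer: 450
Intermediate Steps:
q(K) = -1 (q(K) = -2 + K/K = -2 + 1 = -1)
P(y, n) = (4 + y)/(n + y)
F(x) = 9/4 (F(x) = (4 + 5)/(-1 + 5) = 9/4)
I*F(-8) = 200*(9/4) = 450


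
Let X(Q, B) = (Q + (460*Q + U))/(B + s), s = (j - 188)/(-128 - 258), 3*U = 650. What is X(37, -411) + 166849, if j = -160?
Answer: 5658256150/33921 ≈ 1.6681e+5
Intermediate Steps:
U = 650/3 (U = (⅓)*650 = 650/3 ≈ 216.67)
s = 174/193 (s = (-160 - 188)/(-128 - 258) = -348/(-386) = -348*(-1/386) = 174/193 ≈ 0.90155)
X(Q, B) = (650/3 + 461*Q)/(174/193 + B) (X(Q, B) = (Q + (460*Q + 650/3))/(B + 174/193) = (Q + (650/3 + 460*Q))/(174/193 + B) = (650/3 + 461*Q)/(174/193 + B))
X(37, -411) + 166849 = 193*(650 + 1383*37)/(3*(174 + 193*(-411))) + 166849 = 193*(650 + 51171)/(3*(174 - 79323)) + 166849 = (193/3)*51821/(-79149) + 166849 = (193/3)*(-1/79149)*51821 + 166849 = -1428779/33921 + 166849 = 5658256150/33921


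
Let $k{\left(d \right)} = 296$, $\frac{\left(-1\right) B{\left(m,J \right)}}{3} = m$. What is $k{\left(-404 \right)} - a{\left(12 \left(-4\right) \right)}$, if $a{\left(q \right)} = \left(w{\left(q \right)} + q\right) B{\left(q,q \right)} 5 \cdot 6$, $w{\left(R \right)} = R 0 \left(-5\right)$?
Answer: $207656$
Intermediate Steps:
$B{\left(m,J \right)} = - 3 m$
$w{\left(R \right)} = 0$ ($w{\left(R \right)} = 0 \left(-5\right) = 0$)
$a{\left(q \right)} = - 90 q^{2}$ ($a{\left(q \right)} = \left(0 + q\right) \left(- 3 q\right) 5 \cdot 6 = q \left(- 3 q\right) 5 \cdot 6 = - 3 q^{2} \cdot 5 \cdot 6 = - 15 q^{2} \cdot 6 = - 90 q^{2}$)
$k{\left(-404 \right)} - a{\left(12 \left(-4\right) \right)} = 296 - - 90 \left(12 \left(-4\right)\right)^{2} = 296 - - 90 \left(-48\right)^{2} = 296 - \left(-90\right) 2304 = 296 - -207360 = 296 + 207360 = 207656$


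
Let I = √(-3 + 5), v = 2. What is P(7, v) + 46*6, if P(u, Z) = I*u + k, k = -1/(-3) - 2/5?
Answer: 4139/15 + 7*√2 ≈ 285.83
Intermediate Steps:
I = √2 ≈ 1.4142
k = -1/15 (k = -1*(-⅓) - 2*⅕ = ⅓ - ⅖ = -1/15 ≈ -0.066667)
P(u, Z) = -1/15 + u*√2 (P(u, Z) = √2*u - 1/15 = u*√2 - 1/15 = -1/15 + u*√2)
P(7, v) + 46*6 = (-1/15 + 7*√2) + 46*6 = (-1/15 + 7*√2) + 276 = 4139/15 + 7*√2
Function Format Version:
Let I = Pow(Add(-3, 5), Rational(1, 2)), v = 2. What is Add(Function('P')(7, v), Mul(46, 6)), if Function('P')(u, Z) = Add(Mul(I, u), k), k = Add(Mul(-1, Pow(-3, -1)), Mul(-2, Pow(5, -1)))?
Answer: Add(Rational(4139, 15), Mul(7, Pow(2, Rational(1, 2)))) ≈ 285.83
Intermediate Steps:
I = Pow(2, Rational(1, 2)) ≈ 1.4142
k = Rational(-1, 15) (k = Add(Mul(-1, Rational(-1, 3)), Mul(-2, Rational(1, 5))) = Add(Rational(1, 3), Rational(-2, 5)) = Rational(-1, 15) ≈ -0.066667)
Function('P')(u, Z) = Add(Rational(-1, 15), Mul(u, Pow(2, Rational(1, 2)))) (Function('P')(u, Z) = Add(Mul(Pow(2, Rational(1, 2)), u), Rational(-1, 15)) = Add(Mul(u, Pow(2, Rational(1, 2))), Rational(-1, 15)) = Add(Rational(-1, 15), Mul(u, Pow(2, Rational(1, 2)))))
Add(Function('P')(7, v), Mul(46, 6)) = Add(Add(Rational(-1, 15), Mul(7, Pow(2, Rational(1, 2)))), Mul(46, 6)) = Add(Add(Rational(-1, 15), Mul(7, Pow(2, Rational(1, 2)))), 276) = Add(Rational(4139, 15), Mul(7, Pow(2, Rational(1, 2))))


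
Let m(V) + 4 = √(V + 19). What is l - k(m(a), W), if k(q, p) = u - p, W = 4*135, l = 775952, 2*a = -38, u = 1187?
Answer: 775305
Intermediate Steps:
a = -19 (a = (½)*(-38) = -19)
m(V) = -4 + √(19 + V) (m(V) = -4 + √(V + 19) = -4 + √(19 + V))
W = 540
k(q, p) = 1187 - p
l - k(m(a), W) = 775952 - (1187 - 1*540) = 775952 - (1187 - 540) = 775952 - 1*647 = 775952 - 647 = 775305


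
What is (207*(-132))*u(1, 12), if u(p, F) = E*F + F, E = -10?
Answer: 2950992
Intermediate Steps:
u(p, F) = -9*F (u(p, F) = -10*F + F = -9*F)
(207*(-132))*u(1, 12) = (207*(-132))*(-9*12) = -27324*(-108) = 2950992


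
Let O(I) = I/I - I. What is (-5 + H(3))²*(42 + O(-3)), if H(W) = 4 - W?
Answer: 736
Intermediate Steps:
O(I) = 1 - I
(-5 + H(3))²*(42 + O(-3)) = (-5 + (4 - 1*3))²*(42 + (1 - 1*(-3))) = (-5 + (4 - 3))²*(42 + (1 + 3)) = (-5 + 1)²*(42 + 4) = (-4)²*46 = 16*46 = 736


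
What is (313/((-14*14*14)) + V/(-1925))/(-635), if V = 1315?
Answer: 120311/95834200 ≈ 0.0012554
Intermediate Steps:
(313/((-14*14*14)) + V/(-1925))/(-635) = (313/((-14*14*14)) + 1315/(-1925))/(-635) = (313/((-196*14)) + 1315*(-1/1925))*(-1/635) = (313/(-2744) - 263/385)*(-1/635) = (313*(-1/2744) - 263/385)*(-1/635) = (-313/2744 - 263/385)*(-1/635) = -120311/150920*(-1/635) = 120311/95834200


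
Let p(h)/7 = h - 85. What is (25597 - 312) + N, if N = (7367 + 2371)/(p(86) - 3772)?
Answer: 31729429/1255 ≈ 25282.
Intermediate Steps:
p(h) = -595 + 7*h (p(h) = 7*(h - 85) = 7*(-85 + h) = -595 + 7*h)
N = -3246/1255 (N = (7367 + 2371)/((-595 + 7*86) - 3772) = 9738/((-595 + 602) - 3772) = 9738/(7 - 3772) = 9738/(-3765) = 9738*(-1/3765) = -3246/1255 ≈ -2.5865)
(25597 - 312) + N = (25597 - 312) - 3246/1255 = 25285 - 3246/1255 = 31729429/1255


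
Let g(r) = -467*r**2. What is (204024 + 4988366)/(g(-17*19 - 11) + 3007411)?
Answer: -5192390/49089241 ≈ -0.10577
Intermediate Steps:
(204024 + 4988366)/(g(-17*19 - 11) + 3007411) = (204024 + 4988366)/(-467*(-17*19 - 11)**2 + 3007411) = 5192390/(-467*(-323 - 11)**2 + 3007411) = 5192390/(-467*(-334)**2 + 3007411) = 5192390/(-467*111556 + 3007411) = 5192390/(-52096652 + 3007411) = 5192390/(-49089241) = 5192390*(-1/49089241) = -5192390/49089241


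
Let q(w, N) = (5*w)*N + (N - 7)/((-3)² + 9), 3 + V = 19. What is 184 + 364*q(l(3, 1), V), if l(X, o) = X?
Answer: 87726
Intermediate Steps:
V = 16 (V = -3 + 19 = 16)
q(w, N) = -7/18 + N/18 + 5*N*w (q(w, N) = 5*N*w + (-7 + N)/(9 + 9) = 5*N*w + (-7 + N)/18 = 5*N*w + (-7 + N)*(1/18) = 5*N*w + (-7/18 + N/18) = -7/18 + N/18 + 5*N*w)
184 + 364*q(l(3, 1), V) = 184 + 364*(-7/18 + (1/18)*16 + 5*16*3) = 184 + 364*(-7/18 + 8/9 + 240) = 184 + 364*(481/2) = 184 + 87542 = 87726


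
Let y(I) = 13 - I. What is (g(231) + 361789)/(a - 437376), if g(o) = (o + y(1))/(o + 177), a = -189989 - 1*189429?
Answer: -4473035/10098544 ≈ -0.44294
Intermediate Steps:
a = -379418 (a = -189989 - 189429 = -379418)
g(o) = (12 + o)/(177 + o) (g(o) = (o + (13 - 1*1))/(o + 177) = (o + (13 - 1))/(177 + o) = (o + 12)/(177 + o) = (12 + o)/(177 + o))
(g(231) + 361789)/(a - 437376) = ((12 + 231)/(177 + 231) + 361789)/(-379418 - 437376) = (243/408 + 361789)/(-816794) = ((1/408)*243 + 361789)*(-1/816794) = (81/136 + 361789)*(-1/816794) = (49203385/136)*(-1/816794) = -4473035/10098544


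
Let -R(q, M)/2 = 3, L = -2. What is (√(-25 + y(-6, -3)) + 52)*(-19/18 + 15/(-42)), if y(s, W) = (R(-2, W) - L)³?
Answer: -4628/63 - 89*I*√89/63 ≈ -73.46 - 13.327*I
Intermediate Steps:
R(q, M) = -6 (R(q, M) = -2*3 = -6)
y(s, W) = -64 (y(s, W) = (-6 - 1*(-2))³ = (-6 + 2)³ = (-4)³ = -64)
(√(-25 + y(-6, -3)) + 52)*(-19/18 + 15/(-42)) = (√(-25 - 64) + 52)*(-19/18 + 15/(-42)) = (√(-89) + 52)*(-19*1/18 + 15*(-1/42)) = (I*√89 + 52)*(-19/18 - 5/14) = (52 + I*√89)*(-89/63) = -4628/63 - 89*I*√89/63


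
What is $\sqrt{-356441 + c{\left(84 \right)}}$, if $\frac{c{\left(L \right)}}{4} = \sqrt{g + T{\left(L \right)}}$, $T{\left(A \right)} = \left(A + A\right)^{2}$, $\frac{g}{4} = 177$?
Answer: $\sqrt{-356441 + 8 \sqrt{7233}} \approx 596.46 i$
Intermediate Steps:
$g = 708$ ($g = 4 \cdot 177 = 708$)
$T{\left(A \right)} = 4 A^{2}$ ($T{\left(A \right)} = \left(2 A\right)^{2} = 4 A^{2}$)
$c{\left(L \right)} = 4 \sqrt{708 + 4 L^{2}}$
$\sqrt{-356441 + c{\left(84 \right)}} = \sqrt{-356441 + 8 \sqrt{177 + 84^{2}}} = \sqrt{-356441 + 8 \sqrt{177 + 7056}} = \sqrt{-356441 + 8 \sqrt{7233}}$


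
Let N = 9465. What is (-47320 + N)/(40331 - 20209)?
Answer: -37855/20122 ≈ -1.8813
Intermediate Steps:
(-47320 + N)/(40331 - 20209) = (-47320 + 9465)/(40331 - 20209) = -37855/20122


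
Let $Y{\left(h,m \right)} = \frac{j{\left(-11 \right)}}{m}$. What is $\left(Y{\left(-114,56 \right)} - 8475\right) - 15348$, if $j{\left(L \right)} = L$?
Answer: $- \frac{1334099}{56} \approx -23823.0$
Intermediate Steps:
$Y{\left(h,m \right)} = - \frac{11}{m}$
$\left(Y{\left(-114,56 \right)} - 8475\right) - 15348 = \left(- \frac{11}{56} - 8475\right) - 15348 = - \frac{474611}{56} - 15348 = - \frac{1334099}{56}$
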